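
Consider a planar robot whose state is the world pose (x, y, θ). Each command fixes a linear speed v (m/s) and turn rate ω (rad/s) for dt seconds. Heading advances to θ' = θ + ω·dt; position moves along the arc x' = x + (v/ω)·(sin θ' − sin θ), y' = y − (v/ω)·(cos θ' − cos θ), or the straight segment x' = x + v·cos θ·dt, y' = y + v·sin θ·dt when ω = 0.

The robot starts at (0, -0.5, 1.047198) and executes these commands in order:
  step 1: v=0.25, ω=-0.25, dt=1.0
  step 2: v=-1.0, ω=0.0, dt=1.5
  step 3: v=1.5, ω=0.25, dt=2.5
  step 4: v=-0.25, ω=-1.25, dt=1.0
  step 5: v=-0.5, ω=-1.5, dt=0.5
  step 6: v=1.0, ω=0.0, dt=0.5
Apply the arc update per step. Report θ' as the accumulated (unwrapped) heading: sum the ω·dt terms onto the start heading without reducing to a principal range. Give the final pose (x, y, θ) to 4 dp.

(0.7602, 1.5382, -0.5778)

step 1: θ'=0.7972 (R=-1.0000) → pose (0.1506, -0.3013, 0.7972)
step 2: θ'=0.7972 (straight) → pose (-0.8974, -1.3744, 0.7972)
step 3: θ'=1.4222 (R=6.0000) → pose (0.7440, 1.9296, 1.4222)
step 4: θ'=0.1722 (R=0.2000) → pose (0.5805, 1.7622, 0.1722)
step 5: θ'=-0.5778 (R=0.3333) → pose (0.3413, 1.8113, -0.5778)
step 6: θ'=-0.5778 (straight) → pose (0.7602, 1.5382, -0.5778)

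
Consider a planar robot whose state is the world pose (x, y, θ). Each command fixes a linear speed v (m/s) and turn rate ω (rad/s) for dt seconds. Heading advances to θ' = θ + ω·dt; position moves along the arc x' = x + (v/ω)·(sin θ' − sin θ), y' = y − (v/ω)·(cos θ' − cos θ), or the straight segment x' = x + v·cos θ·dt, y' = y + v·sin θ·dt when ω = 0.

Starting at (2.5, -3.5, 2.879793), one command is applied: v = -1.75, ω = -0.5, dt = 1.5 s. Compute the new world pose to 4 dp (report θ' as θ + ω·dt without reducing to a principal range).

(4.5614, -5.0246, 2.1298)

θ' = 2.8798 + -0.5·1.5 = 2.1298
R = v/ω = -1.75/-0.5 = 3.5000
x' = 2.5 + 3.5000·(sin 2.1298 − sin 2.8798) = 4.5614
y' = -3.5 − 3.5000·(cos 2.1298 − cos 2.8798) = -5.0246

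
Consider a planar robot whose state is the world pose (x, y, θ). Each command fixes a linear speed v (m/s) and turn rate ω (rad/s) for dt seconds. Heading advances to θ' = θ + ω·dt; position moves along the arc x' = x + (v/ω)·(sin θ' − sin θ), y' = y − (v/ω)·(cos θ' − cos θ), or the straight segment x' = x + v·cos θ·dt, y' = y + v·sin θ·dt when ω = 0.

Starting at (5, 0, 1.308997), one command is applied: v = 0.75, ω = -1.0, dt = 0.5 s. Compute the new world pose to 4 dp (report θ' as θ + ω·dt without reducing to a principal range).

(5.1817, 0.3236, 0.8090)

θ' = 1.3090 + -1.0·0.5 = 0.8090
R = v/ω = 0.75/-1.0 = -0.7500
x' = 5 + -0.7500·(sin 0.8090 − sin 1.3090) = 5.1817
y' = 0 − -0.7500·(cos 0.8090 − cos 1.3090) = 0.3236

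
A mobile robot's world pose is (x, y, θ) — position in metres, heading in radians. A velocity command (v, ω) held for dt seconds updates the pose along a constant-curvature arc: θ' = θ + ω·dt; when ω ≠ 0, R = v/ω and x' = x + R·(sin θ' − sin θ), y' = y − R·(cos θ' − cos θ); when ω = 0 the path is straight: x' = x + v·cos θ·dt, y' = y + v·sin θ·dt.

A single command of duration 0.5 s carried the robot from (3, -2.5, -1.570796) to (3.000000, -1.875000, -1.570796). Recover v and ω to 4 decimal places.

Δθ = -1.570796 − -1.570796 = 0.000000
ω = Δθ/dt = 0.000000/0.5 = 0.0000
ω = 0 → v = (Δx·cos θ + Δy·sin θ)/dt = -1.2500

v = -1.2500, ω = 0.0000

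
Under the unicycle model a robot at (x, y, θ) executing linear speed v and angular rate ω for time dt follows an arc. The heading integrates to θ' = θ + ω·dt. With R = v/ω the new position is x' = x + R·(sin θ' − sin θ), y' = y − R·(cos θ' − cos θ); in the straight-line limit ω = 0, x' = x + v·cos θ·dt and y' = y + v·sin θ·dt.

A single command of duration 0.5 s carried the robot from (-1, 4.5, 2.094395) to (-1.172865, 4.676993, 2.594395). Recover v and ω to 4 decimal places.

Δθ = 2.594395 − 2.094395 = 0.500000
ω = Δθ/dt = 0.500000/0.5 = 1.0000
R = −Δy/(cos θ' − cos θ) = 0.5000
v = R·ω = 0.5000·1.0000 = 0.5000

v = 0.5000, ω = 1.0000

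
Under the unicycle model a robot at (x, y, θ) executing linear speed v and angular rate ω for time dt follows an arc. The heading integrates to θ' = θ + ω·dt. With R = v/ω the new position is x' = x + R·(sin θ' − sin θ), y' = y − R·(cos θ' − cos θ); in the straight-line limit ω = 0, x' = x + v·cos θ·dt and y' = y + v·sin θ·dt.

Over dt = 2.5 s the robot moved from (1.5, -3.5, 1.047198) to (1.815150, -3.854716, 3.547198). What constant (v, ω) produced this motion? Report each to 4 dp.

v = -0.2500, ω = 1.0000

Δθ = 3.547198 − 1.047198 = 2.500000
ω = Δθ/dt = 2.500000/2.5 = 1.0000
R = −Δy/(cos θ' − cos θ) = -0.2500
v = R·ω = -0.2500·1.0000 = -0.2500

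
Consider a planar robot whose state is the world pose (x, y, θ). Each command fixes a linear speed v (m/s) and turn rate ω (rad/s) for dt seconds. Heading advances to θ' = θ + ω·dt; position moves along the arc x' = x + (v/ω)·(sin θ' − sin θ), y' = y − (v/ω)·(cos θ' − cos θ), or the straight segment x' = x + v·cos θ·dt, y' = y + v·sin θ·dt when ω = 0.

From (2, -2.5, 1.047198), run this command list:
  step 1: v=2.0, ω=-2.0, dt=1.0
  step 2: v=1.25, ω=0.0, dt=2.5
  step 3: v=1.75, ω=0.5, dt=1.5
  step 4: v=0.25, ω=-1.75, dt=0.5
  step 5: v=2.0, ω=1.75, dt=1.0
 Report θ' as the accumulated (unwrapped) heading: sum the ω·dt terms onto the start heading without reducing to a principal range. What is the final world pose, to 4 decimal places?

(9.4549, -6.7936, 0.6722)

step 1: θ'=-0.9528 (R=-1.0000) → pose (3.6811, -2.4206, -0.9528)
step 2: θ'=-0.9528 (straight) → pose (5.4917, -4.9676, -0.9528)
step 3: θ'=-0.2028 (R=3.5000) → pose (7.6394, -6.3680, -0.2028)
step 4: θ'=-1.0778 (R=-0.1429) → pose (7.7365, -6.4403, -1.0778)
step 5: θ'=0.6722 (R=1.1429) → pose (9.4549, -6.7936, 0.6722)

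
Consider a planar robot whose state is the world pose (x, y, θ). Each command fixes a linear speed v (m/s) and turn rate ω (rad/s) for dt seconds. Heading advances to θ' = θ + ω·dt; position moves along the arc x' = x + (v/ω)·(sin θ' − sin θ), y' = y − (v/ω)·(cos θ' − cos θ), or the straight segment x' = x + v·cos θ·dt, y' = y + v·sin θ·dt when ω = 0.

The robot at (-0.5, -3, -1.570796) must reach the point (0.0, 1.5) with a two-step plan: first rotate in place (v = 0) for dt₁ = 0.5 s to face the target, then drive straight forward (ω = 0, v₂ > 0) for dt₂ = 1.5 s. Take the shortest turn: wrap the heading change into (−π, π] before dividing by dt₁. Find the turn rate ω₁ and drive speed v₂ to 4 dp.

heading to target = atan2(1.5−-3, 0−-0.5) = 1.4601
Δθ = wrap(1.4601 − -1.5708) = 3.0309; ω₁ = Δθ/dt₁ = 6.0619
distance = √((0−-0.5)² + (1.5−-3)²) = 4.5277; v₂ = distance/dt₂ = 3.0185

ω₁ = 6.0619, v₂ = 3.0185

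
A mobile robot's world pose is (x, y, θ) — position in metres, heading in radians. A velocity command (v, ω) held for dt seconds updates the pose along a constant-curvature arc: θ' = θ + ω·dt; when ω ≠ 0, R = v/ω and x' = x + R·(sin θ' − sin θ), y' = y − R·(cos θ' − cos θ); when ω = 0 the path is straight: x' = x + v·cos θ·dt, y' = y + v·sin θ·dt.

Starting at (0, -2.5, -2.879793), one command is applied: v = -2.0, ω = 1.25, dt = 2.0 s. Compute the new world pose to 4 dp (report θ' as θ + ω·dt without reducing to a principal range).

(0.1791, 0.5315, -0.3798)

θ' = -2.8798 + 1.25·2.0 = -0.3798
R = v/ω = -2.0/1.25 = -1.6000
x' = 0 + -1.6000·(sin -0.3798 − sin -2.8798) = 0.1791
y' = -2.5 − -1.6000·(cos -0.3798 − cos -2.8798) = 0.5315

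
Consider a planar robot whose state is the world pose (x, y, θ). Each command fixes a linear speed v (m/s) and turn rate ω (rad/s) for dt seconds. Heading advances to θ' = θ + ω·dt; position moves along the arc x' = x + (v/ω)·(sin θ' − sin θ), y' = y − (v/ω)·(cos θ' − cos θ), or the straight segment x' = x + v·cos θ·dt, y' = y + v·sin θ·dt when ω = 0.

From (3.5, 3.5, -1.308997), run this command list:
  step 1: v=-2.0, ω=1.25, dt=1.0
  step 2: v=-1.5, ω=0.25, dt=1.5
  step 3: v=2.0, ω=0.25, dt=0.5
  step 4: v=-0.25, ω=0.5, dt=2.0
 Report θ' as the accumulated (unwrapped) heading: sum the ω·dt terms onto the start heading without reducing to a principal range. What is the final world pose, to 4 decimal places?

(0.4767, 4.3783, 1.4410)

step 1: θ'=-0.0590 (R=-1.6000) → pose (2.0489, 4.6831, -0.0590)
step 2: θ'=0.3160 (R=-6.0000) → pose (-0.1695, 4.3965, 0.3160)
step 3: θ'=0.4410 (R=8.0000) → pose (0.7591, 4.7657, 0.4410)
step 4: θ'=1.4410 (R=-0.5000) → pose (0.4767, 4.3783, 1.4410)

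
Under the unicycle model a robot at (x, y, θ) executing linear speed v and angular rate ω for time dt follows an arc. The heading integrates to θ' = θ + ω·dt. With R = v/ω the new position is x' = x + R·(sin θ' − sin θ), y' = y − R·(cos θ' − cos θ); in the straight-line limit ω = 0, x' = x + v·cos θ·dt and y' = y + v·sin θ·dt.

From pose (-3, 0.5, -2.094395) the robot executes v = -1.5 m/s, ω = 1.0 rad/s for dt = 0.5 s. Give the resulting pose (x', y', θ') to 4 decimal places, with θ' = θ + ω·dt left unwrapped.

(-2.7995, 1.2146, -1.5944)

θ' = -2.0944 + 1.0·0.5 = -1.5944
R = v/ω = -1.5/1.0 = -1.5000
x' = -3 + -1.5000·(sin -1.5944 − sin -2.0944) = -2.7995
y' = 0.5 − -1.5000·(cos -1.5944 − cos -2.0944) = 1.2146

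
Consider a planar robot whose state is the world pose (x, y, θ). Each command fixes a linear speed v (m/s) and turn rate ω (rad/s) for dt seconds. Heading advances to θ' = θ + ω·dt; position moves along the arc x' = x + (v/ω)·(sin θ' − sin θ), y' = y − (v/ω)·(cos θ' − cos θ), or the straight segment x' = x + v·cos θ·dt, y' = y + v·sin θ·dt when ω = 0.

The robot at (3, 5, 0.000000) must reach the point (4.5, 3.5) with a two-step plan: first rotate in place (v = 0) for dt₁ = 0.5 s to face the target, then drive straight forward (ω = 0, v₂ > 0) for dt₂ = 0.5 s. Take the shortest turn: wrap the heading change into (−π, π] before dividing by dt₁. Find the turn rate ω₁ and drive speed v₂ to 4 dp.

heading to target = atan2(3.5−5, 4.5−3) = -0.7854
Δθ = wrap(-0.7854 − 0.0000) = -0.7854; ω₁ = Δθ/dt₁ = -1.5708
distance = √((4.5−3)² + (3.5−5)²) = 2.1213; v₂ = distance/dt₂ = 4.2426

ω₁ = -1.5708, v₂ = 4.2426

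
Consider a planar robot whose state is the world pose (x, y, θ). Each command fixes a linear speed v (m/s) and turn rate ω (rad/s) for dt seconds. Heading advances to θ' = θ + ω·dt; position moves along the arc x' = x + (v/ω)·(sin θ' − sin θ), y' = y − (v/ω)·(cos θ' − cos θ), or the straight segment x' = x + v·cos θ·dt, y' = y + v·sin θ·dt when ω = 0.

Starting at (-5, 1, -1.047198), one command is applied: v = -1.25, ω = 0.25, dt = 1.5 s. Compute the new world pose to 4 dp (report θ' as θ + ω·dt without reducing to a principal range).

θ' = -1.0472 + 0.25·1.5 = -0.6722
R = v/ω = -1.25/0.25 = -5.0000
x' = -5 + -5.0000·(sin -0.6722 − sin -1.0472) = -6.2166
y' = 1 − -5.0000·(cos -0.6722 − cos -1.0472) = 2.4123

(-6.2166, 2.4123, -0.6722)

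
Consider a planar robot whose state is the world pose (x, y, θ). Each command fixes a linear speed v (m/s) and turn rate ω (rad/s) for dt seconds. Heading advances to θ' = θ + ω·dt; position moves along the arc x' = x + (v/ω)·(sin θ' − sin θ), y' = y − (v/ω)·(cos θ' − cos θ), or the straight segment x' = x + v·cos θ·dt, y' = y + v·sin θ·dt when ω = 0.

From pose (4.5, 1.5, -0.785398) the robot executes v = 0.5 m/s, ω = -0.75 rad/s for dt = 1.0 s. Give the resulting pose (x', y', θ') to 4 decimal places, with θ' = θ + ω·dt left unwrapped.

θ' = -0.7854 + -0.75·1.0 = -1.5354
R = v/ω = 0.5/-0.75 = -0.6667
x' = 4.5 + -0.6667·(sin -1.5354 − sin -0.7854) = 4.6948
y' = 1.5 − -0.6667·(cos -1.5354 − cos -0.7854) = 1.0522

(4.6948, 1.0522, -1.5354)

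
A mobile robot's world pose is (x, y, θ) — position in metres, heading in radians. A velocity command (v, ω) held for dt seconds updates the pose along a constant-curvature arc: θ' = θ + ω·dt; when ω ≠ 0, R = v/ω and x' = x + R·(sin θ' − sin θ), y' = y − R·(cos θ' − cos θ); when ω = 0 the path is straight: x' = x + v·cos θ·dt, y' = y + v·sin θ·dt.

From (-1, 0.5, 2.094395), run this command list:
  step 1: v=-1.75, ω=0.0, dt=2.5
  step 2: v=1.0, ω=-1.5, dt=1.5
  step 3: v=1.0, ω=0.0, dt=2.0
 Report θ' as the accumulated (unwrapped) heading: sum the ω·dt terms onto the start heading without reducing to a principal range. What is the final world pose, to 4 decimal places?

(3.8440, -2.6069, -0.1556)

step 1: θ'=2.0944 (straight) → pose (1.1875, -3.2889, 2.0944)
step 2: θ'=-0.1556 (R=-0.6667) → pose (1.8682, -2.2969, -0.1556)
step 3: θ'=-0.1556 (straight) → pose (3.8440, -2.6069, -0.1556)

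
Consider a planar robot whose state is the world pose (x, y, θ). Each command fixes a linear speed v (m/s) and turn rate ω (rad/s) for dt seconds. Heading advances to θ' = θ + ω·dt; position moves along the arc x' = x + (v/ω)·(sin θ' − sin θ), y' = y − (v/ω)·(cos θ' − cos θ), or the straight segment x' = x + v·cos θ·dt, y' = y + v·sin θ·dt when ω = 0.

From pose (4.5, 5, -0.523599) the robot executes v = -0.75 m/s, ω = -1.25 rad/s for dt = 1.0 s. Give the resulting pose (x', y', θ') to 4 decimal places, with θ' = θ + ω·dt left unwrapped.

(4.2123, 5.6405, -1.7736)

θ' = -0.5236 + -1.25·1.0 = -1.7736
R = v/ω = -0.75/-1.25 = 0.6000
x' = 4.5 + 0.6000·(sin -1.7736 − sin -0.5236) = 4.2123
y' = 5 − 0.6000·(cos -1.7736 − cos -0.5236) = 5.6405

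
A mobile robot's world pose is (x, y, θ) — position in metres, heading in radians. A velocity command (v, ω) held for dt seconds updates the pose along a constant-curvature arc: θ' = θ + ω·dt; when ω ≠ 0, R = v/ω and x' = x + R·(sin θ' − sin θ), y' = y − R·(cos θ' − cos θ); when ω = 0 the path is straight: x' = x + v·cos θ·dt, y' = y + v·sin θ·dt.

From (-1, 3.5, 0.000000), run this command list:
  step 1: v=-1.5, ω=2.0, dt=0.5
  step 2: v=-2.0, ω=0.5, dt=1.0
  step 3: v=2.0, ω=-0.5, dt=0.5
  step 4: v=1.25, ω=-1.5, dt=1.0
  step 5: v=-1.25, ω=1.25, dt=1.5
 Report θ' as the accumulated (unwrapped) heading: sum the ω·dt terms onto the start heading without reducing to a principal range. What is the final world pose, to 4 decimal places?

(-2.3101, 1.7769, 1.6250)

step 1: θ'=1.0000 (R=-0.7500) → pose (-1.6311, 3.1552, 1.0000)
step 2: θ'=1.5000 (R=-4.0000) → pose (-2.2552, 1.2770, 1.5000)
step 3: θ'=1.2500 (R=-4.0000) → pose (-2.0612, 2.2553, 1.2500)
step 4: θ'=-0.2500 (R=-0.8333) → pose (-1.0642, 2.8000, -0.2500)
step 5: θ'=1.6250 (R=-1.0000) → pose (-2.3101, 1.7769, 1.6250)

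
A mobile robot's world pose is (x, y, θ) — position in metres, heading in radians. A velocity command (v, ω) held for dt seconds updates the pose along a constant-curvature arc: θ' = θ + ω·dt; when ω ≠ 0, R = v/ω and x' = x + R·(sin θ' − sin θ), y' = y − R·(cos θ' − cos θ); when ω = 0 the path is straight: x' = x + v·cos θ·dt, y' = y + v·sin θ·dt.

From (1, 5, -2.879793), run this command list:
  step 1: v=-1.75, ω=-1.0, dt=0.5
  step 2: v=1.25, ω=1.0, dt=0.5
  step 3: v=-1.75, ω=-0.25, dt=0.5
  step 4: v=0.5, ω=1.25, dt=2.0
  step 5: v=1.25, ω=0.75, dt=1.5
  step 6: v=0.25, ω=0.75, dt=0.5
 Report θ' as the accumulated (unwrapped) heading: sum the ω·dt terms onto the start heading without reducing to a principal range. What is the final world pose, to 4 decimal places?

(3.8262, 4.6220, 0.9952)

step 1: θ'=-3.3798 (R=1.7500) → pose (1.8659, 5.0102, -3.3798)
step 2: θ'=-2.8798 (R=1.2500) → pose (1.2474, 5.0029, -2.8798)
step 3: θ'=-3.0048 (R=7.0000) → pose (2.1045, 5.1760, -3.0048)
step 4: θ'=-0.5048 (R=0.4000) → pose (1.9656, 4.4297, -0.5048)
step 5: θ'=0.6202 (R=1.6667) → pose (3.7403, 4.5322, 0.6202)
step 6: θ'=0.9952 (R=0.3333) → pose (3.8262, 4.6220, 0.9952)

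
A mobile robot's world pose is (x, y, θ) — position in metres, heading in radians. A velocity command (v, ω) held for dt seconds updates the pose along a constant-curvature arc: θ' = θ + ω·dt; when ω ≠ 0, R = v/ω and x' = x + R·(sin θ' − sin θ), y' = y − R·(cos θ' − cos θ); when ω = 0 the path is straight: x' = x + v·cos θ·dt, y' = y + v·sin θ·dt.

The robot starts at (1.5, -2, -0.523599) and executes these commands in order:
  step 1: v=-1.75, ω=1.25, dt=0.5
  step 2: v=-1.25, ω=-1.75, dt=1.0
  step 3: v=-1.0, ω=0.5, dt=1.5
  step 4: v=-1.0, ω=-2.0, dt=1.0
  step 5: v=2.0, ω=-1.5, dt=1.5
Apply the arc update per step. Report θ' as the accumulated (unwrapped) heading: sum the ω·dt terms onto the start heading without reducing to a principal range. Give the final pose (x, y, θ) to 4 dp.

step 1: θ'=0.1014 (R=-1.4000) → pose (0.6583, -1.8196, 0.1014)
step 2: θ'=-1.6486 (R=0.7143) → pose (-0.1261, -1.0535, -1.6486)
step 3: θ'=-0.8986 (R=-2.0000) → pose (-0.5552, 0.3474, -0.8986)
step 4: θ'=-2.8986 (R=0.5000) → pose (-0.2843, 1.1440, -2.8986)
step 5: θ'=-5.1486 (R=-1.3333) → pose (-1.8136, 3.0015, -5.1486)

(-1.8136, 3.0015, -5.1486)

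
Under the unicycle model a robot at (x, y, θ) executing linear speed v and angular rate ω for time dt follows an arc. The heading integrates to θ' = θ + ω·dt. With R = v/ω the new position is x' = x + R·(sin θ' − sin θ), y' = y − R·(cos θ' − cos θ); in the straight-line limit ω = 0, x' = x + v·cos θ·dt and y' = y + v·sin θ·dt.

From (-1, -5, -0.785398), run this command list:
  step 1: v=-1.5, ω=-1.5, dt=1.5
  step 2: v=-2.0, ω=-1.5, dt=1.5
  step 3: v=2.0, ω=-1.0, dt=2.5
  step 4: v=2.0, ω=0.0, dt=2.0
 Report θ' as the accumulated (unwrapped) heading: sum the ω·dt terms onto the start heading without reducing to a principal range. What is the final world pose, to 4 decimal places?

step 1: θ'=-3.0354 (R=1.0000) → pose (-0.3989, -3.2985, -3.0354)
step 2: θ'=-5.2854 (R=1.3333) → pose (0.8628, -5.3472, -5.2854)
step 3: θ'=-7.7854 (R=-2.0000) → pose (4.5386, -6.2945, -7.7854)
step 4: θ'=-7.7854 (straight) → pose (4.8128, -10.2851, -7.7854)

(4.8128, -10.2851, -7.7854)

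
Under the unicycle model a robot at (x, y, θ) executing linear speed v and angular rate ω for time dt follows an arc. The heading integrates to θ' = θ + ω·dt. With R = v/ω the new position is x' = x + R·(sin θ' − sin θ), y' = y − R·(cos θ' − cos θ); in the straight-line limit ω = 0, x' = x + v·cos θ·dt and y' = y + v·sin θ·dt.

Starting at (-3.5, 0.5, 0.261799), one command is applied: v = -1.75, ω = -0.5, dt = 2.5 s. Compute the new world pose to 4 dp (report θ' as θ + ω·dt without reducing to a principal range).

(-7.3285, 1.9551, -0.9882)

θ' = 0.2618 + -0.5·2.5 = -0.9882
R = v/ω = -1.75/-0.5 = 3.5000
x' = -3.5 + 3.5000·(sin -0.9882 − sin 0.2618) = -7.3285
y' = 0.5 − 3.5000·(cos -0.9882 − cos 0.2618) = 1.9551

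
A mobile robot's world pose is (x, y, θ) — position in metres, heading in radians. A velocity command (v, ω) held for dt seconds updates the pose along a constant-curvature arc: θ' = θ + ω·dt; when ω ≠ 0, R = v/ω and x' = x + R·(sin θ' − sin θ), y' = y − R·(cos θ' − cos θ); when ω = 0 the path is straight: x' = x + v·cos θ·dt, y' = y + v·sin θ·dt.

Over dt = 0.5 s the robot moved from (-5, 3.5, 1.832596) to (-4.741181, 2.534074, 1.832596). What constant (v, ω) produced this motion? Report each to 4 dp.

Δθ = 1.832596 − 1.832596 = 0.000000
ω = Δθ/dt = 0.000000/0.5 = 0.0000
ω = 0 → v = (Δx·cos θ + Δy·sin θ)/dt = -2.0000

v = -2.0000, ω = 0.0000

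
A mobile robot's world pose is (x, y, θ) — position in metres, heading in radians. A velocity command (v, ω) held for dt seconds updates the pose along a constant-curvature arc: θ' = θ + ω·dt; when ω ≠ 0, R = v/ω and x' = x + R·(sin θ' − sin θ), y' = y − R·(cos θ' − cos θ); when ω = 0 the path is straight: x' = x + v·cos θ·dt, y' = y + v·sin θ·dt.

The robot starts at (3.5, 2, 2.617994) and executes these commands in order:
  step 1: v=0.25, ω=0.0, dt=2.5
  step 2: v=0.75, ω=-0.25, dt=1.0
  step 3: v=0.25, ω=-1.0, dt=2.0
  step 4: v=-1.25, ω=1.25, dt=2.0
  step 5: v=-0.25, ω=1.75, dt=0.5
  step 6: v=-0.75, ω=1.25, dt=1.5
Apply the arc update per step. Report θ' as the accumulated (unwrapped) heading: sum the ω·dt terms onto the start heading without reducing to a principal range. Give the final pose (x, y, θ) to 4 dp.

(2.6872, 2.2672, 5.6180)

step 1: θ'=2.6180 (straight) → pose (2.9587, 2.3125, 2.6180)
step 2: θ'=2.3680 (R=-3.0000) → pose (2.3626, 2.7644, 2.3680)
step 3: θ'=0.3680 (R=-0.2500) → pose (2.4473, 3.1765, 0.3680)
step 4: θ'=2.8680 (R=-1.0000) → pose (2.5369, 1.2806, 2.8680)
step 5: θ'=3.7430 (R=-0.1429) → pose (2.6563, 1.3004, 3.7430)
step 6: θ'=5.6180 (R=-0.6000) → pose (2.6872, 2.2672, 5.6180)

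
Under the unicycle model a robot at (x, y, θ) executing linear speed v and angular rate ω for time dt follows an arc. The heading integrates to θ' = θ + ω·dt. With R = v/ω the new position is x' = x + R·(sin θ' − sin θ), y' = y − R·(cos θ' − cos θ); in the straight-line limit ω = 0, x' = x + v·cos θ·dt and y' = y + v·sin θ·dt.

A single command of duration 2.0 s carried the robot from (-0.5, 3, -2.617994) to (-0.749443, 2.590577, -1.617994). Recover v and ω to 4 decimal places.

Δθ = -1.617994 − -2.617994 = 1.000000
ω = Δθ/dt = 1.000000/2.0 = 0.5000
R = −Δy/(cos θ' − cos θ) = 0.5000
v = R·ω = 0.5000·0.5000 = 0.2500

v = 0.2500, ω = 0.5000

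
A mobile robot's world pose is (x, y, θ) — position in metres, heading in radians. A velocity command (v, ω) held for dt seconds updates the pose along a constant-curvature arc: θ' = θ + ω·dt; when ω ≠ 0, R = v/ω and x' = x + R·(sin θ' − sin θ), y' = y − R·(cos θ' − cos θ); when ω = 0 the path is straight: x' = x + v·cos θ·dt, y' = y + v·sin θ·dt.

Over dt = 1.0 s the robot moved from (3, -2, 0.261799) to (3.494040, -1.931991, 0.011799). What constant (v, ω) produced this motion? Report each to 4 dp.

v = 0.5000, ω = -0.2500

Δθ = 0.011799 − 0.261799 = -0.250000
ω = Δθ/dt = -0.250000/1.0 = -0.2500
R = Δx/(sin θ' − sin θ) = -2.0000
v = R·ω = -2.0000·-0.2500 = 0.5000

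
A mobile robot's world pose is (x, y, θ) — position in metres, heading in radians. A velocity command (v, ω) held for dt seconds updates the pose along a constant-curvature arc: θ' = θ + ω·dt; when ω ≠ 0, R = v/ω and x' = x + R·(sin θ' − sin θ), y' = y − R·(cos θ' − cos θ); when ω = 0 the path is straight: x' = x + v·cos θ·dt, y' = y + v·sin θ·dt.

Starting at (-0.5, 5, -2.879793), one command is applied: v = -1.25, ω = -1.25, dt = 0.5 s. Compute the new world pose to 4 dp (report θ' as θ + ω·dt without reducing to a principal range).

θ' = -2.8798 + -1.25·0.5 = -3.5048
R = v/ω = -1.25/-1.25 = 1.0000
x' = -0.5 + 1.0000·(sin -3.5048 − sin -2.8798) = 0.1141
y' = 5 − 1.0000·(cos -3.5048 − cos -2.8798) = 4.9688

(0.1141, 4.9688, -3.5048)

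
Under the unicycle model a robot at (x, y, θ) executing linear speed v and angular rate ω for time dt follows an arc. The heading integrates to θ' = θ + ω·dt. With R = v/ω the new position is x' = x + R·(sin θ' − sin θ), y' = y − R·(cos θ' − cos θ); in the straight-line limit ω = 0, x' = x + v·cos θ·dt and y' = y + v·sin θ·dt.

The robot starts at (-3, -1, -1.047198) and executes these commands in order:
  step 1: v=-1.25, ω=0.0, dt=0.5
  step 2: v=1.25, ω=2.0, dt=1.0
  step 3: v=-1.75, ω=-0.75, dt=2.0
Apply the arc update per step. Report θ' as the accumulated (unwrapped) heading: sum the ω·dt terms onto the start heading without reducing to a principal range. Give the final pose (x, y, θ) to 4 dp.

step 1: θ'=-1.0472 (straight) → pose (-3.3125, -0.4587, -1.0472)
step 2: θ'=0.9528 (R=0.6250) → pose (-2.2618, -0.5084, 0.9528)
step 3: θ'=-0.5472 (R=2.3333) → pose (-5.3776, -1.1491, -0.5472)

(-5.3776, -1.1491, -0.5472)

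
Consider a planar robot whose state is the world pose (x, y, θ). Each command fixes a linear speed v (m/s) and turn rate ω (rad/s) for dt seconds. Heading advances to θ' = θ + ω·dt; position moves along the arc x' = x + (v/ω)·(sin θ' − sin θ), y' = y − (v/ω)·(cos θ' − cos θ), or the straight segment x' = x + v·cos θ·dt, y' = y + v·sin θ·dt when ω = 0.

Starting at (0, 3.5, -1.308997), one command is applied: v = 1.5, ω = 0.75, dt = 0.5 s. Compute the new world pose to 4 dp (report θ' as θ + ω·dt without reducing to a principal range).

(0.3238, 2.8284, -0.9340)

θ' = -1.3090 + 0.75·0.5 = -0.9340
R = v/ω = 1.5/0.75 = 2.0000
x' = 0 + 2.0000·(sin -0.9340 − sin -1.3090) = 0.3238
y' = 3.5 − 2.0000·(cos -0.9340 − cos -1.3090) = 2.8284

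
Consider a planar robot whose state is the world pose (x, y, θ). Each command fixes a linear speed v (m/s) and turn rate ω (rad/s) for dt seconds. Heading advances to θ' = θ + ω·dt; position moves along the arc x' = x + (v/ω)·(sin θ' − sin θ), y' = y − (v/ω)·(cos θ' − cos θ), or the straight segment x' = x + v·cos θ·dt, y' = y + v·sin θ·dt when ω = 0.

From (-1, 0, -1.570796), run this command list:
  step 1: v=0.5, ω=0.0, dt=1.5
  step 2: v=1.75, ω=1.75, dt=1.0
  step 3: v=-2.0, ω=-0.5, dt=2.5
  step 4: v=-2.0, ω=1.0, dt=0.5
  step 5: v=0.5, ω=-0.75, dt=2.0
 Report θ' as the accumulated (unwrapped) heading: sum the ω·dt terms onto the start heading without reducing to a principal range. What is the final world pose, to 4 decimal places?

(-4.4948, 0.1277, -2.0708)

step 1: θ'=-1.5708 (straight) → pose (-1.0000, -0.7500, -1.5708)
step 2: θ'=0.1792 (R=1.0000) → pose (0.1782, -1.7340, 0.1792)
step 3: θ'=-1.0708 (R=4.0000) → pose (-4.0451, 0.2843, -1.0708)
step 4: θ'=-0.5708 (R=-2.0000) → pose (-4.7196, 1.0083, -0.5708)
step 5: θ'=-2.0708 (R=-0.6667) → pose (-4.4948, 0.1277, -2.0708)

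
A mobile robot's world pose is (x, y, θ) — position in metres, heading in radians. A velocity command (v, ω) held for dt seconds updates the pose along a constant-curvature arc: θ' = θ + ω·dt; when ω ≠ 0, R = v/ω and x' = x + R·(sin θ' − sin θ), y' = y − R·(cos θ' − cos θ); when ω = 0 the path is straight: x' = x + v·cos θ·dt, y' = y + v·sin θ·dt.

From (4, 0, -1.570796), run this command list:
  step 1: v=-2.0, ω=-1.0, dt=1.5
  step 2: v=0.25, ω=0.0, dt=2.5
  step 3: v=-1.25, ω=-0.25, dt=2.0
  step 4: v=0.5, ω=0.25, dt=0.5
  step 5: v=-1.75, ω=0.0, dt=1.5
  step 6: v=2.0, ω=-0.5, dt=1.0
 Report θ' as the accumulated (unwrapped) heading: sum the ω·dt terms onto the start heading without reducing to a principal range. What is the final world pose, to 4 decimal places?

step 1: θ'=-3.0708 (R=2.0000) → pose (5.8585, 1.9950, -3.0708)
step 2: θ'=-3.0708 (straight) → pose (5.2351, 1.9508, -3.0708)
step 3: θ'=-3.5708 (R=5.0000) → pose (7.6695, 1.5098, -3.5708)
step 4: θ'=-3.4458 (R=2.0000) → pose (7.4363, 1.5994, -3.4458)
step 5: θ'=-3.4458 (straight) → pose (9.9408, 0.8131, -3.4458)
step 6: θ'=-3.9458 (R=-4.0000) → pose (8.2578, 1.8547, -3.9458)

(8.2578, 1.8547, -3.9458)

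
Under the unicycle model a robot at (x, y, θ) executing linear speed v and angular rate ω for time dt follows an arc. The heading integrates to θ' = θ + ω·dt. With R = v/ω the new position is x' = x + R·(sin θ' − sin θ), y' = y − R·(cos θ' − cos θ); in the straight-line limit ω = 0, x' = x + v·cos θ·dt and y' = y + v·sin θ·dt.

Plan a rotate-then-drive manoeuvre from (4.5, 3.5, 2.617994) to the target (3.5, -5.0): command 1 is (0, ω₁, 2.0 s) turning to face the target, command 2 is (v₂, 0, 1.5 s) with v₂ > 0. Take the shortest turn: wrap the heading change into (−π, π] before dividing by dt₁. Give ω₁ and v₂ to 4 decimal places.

heading to target = atan2(-5−3.5, 3.5−4.5) = -1.6879
Δθ = wrap(-1.6879 − 2.6180) = 1.9773; ω₁ = Δθ/dt₁ = 0.9886
distance = √((3.5−4.5)² + (-5−3.5)²) = 8.5586; v₂ = distance/dt₂ = 5.7057

ω₁ = 0.9886, v₂ = 5.7057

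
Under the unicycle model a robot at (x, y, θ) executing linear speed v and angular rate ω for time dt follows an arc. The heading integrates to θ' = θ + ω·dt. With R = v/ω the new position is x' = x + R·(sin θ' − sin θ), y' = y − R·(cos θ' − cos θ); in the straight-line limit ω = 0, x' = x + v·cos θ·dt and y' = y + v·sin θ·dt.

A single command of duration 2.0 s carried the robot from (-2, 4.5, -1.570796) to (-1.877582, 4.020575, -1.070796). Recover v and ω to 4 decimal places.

v = 0.2500, ω = 0.2500

Δθ = -1.070796 − -1.570796 = 0.500000
ω = Δθ/dt = 0.500000/2.0 = 0.2500
R = −Δy/(cos θ' − cos θ) = 1.0000
v = R·ω = 1.0000·0.2500 = 0.2500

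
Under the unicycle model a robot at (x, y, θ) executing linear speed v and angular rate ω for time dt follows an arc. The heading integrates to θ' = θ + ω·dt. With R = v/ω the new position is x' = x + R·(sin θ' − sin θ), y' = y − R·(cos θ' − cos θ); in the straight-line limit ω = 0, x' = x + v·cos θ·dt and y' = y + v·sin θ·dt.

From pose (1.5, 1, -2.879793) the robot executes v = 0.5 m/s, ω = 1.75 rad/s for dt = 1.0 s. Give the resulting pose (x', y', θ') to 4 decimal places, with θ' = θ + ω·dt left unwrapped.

θ' = -2.8798 + 1.75·1.0 = -1.1298
R = v/ω = 0.5/1.75 = 0.2857
x' = 1.5 + 0.2857·(sin -1.1298 − sin -2.8798) = 1.3156
y' = 1 − 0.2857·(cos -1.1298 − cos -2.8798) = 0.6021

(1.3156, 0.6021, -1.1298)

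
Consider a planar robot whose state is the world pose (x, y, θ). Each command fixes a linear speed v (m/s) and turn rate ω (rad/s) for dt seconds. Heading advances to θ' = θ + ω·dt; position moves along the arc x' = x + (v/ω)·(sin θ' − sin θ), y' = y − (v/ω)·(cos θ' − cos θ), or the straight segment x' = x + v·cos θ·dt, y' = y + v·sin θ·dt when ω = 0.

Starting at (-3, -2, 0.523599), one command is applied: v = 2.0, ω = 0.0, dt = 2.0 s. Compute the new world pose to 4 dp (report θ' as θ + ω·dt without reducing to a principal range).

θ' = 0.5236 + 0.0·2.0 = 0.5236
ω = 0 → straight: x' = -3 + 2.0·cos(0.5236)·2.0 = 0.4641
y' = -2 + 2.0·sin(0.5236)·2.0 = 0.0000

(0.4641, 0.0000, 0.5236)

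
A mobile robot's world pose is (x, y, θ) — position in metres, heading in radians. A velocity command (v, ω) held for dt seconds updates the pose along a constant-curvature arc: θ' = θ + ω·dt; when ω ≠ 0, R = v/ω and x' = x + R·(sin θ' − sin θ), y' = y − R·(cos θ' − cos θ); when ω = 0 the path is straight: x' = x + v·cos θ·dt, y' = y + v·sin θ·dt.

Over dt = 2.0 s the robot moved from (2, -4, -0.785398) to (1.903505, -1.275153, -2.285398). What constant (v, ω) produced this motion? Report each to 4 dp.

Δθ = -2.285398 − -0.785398 = -1.500000
ω = Δθ/dt = -1.500000/2.0 = -0.7500
R = −Δy/(cos θ' − cos θ) = 2.0000
v = R·ω = 2.0000·-0.7500 = -1.5000

v = -1.5000, ω = -0.7500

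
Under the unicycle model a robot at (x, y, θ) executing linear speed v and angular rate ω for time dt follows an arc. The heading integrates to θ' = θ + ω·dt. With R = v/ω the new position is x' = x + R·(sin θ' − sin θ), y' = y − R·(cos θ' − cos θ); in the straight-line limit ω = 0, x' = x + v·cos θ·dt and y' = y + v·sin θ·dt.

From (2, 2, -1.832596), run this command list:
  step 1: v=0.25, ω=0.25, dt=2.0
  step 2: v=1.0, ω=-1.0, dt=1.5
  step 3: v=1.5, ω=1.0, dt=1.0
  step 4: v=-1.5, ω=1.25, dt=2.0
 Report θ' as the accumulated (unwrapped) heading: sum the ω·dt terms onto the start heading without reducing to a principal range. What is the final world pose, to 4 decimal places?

step 1: θ'=-1.3326 (R=1.0000) → pose (1.9942, 1.5052, -1.3326)
step 2: θ'=-2.8326 (R=-1.0000) → pose (1.3265, 0.3166, -2.8326)
step 3: θ'=-1.8326 (R=1.5000) → pose (0.3338, -0.7241, -1.8326)
step 4: θ'=0.6674 (R=-1.2000) → pose (-1.5681, 0.5290, 0.6674)

(-1.5681, 0.5290, 0.6674)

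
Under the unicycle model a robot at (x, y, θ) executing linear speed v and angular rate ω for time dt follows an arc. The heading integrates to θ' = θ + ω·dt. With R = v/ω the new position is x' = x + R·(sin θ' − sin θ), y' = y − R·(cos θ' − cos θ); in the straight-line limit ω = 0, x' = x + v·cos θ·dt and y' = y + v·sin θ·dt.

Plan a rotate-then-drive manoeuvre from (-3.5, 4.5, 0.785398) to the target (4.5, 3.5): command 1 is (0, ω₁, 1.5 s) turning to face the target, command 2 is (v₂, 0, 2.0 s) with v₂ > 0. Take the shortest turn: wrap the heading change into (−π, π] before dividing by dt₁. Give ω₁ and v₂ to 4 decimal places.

ω₁ = -0.6065, v₂ = 4.0311

heading to target = atan2(3.5−4.5, 4.5−-3.5) = -0.1244
Δθ = wrap(-0.1244 − 0.7854) = -0.9098; ω₁ = Δθ/dt₁ = -0.6065
distance = √((4.5−-3.5)² + (3.5−4.5)²) = 8.0623; v₂ = distance/dt₂ = 4.0311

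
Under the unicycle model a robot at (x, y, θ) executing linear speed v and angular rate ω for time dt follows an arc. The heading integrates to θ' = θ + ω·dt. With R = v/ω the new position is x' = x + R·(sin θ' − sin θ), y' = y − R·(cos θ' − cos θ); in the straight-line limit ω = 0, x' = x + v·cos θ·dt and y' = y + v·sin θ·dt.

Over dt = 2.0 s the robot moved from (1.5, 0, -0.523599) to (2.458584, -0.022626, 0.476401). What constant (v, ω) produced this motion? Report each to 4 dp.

v = 0.5000, ω = 0.5000

Δθ = 0.476401 − -0.523599 = 1.000000
ω = Δθ/dt = 1.000000/2.0 = 0.5000
R = Δx/(sin θ' − sin θ) = 1.0000
v = R·ω = 1.0000·0.5000 = 0.5000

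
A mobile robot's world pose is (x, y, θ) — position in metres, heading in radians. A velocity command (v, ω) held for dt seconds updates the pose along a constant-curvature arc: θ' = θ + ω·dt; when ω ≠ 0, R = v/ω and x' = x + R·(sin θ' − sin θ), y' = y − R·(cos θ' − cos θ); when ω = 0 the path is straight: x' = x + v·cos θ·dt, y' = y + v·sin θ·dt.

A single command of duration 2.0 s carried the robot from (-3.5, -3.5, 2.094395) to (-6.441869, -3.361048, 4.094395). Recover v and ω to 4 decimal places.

v = 1.7500, ω = 1.0000

Δθ = 4.094395 − 2.094395 = 2.000000
ω = Δθ/dt = 2.000000/2.0 = 1.0000
R = Δx/(sin θ' − sin θ) = 1.7500
v = R·ω = 1.7500·1.0000 = 1.7500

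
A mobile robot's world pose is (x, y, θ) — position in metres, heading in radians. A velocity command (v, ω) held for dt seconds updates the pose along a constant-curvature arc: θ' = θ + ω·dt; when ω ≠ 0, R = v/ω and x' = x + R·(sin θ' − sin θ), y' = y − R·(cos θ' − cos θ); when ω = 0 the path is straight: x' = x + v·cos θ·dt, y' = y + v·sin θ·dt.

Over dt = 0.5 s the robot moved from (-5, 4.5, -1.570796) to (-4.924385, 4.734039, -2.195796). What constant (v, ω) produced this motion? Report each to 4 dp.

Δθ = -2.195796 − -1.570796 = -0.625000
ω = Δθ/dt = -0.625000/0.5 = -1.2500
R = −Δy/(cos θ' − cos θ) = 0.4000
v = R·ω = 0.4000·-1.2500 = -0.5000

v = -0.5000, ω = -1.2500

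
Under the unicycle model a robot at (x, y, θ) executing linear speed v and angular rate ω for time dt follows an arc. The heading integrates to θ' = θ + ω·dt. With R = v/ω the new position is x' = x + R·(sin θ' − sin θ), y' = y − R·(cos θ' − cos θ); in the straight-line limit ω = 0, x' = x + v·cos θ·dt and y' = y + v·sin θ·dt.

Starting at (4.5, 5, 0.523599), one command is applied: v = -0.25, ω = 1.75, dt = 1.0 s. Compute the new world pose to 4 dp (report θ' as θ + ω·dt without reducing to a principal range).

(4.4624, 4.7839, 2.2736)

θ' = 0.5236 + 1.75·1.0 = 2.2736
R = v/ω = -0.25/1.75 = -0.1429
x' = 4.5 + -0.1429·(sin 2.2736 − sin 0.5236) = 4.4624
y' = 5 − -0.1429·(cos 2.2736 − cos 0.5236) = 4.7839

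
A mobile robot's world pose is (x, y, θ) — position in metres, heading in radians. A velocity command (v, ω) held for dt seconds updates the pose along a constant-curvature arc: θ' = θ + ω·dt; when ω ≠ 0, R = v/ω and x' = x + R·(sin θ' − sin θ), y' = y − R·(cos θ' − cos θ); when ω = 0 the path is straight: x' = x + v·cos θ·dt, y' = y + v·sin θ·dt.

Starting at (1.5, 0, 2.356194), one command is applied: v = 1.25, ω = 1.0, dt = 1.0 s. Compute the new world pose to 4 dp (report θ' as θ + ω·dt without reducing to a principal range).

θ' = 2.3562 + 1.0·1.0 = 3.3562
R = v/ω = 1.25/1.0 = 1.2500
x' = 1.5 + 1.2500·(sin 3.3562 − sin 2.3562) = 0.3499
y' = 0 − 1.2500·(cos 3.3562 − cos 2.3562) = 0.3374

(0.3499, 0.3374, 3.3562)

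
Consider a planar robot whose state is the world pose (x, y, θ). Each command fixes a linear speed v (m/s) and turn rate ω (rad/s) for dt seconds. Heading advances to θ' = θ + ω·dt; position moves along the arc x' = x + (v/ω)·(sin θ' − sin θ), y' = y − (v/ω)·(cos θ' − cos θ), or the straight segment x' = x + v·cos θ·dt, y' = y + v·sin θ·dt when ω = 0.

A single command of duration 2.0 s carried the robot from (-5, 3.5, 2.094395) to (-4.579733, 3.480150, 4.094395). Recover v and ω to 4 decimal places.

Δθ = 4.094395 − 2.094395 = 2.000000
ω = Δθ/dt = 2.000000/2.0 = 1.0000
R = Δx/(sin θ' − sin θ) = -0.2500
v = R·ω = -0.2500·1.0000 = -0.2500

v = -0.2500, ω = 1.0000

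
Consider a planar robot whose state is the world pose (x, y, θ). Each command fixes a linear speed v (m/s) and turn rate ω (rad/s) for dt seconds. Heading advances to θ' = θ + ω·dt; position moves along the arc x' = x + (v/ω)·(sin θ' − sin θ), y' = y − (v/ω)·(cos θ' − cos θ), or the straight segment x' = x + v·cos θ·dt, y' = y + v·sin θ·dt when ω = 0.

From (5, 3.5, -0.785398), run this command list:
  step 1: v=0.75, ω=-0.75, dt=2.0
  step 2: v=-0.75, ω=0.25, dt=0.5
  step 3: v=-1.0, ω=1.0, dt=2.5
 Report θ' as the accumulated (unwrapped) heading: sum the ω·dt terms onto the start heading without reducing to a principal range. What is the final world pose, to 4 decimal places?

(4.1114, 3.9344, 0.3396)

step 1: θ'=-2.2854 (R=-1.0000) → pose (5.0482, 2.1376, -2.2854)
step 2: θ'=-2.1604 (R=-3.0000) → pose (5.2757, 2.4354, -2.1604)
step 3: θ'=0.3396 (R=-1.0000) → pose (4.1114, 3.9344, 0.3396)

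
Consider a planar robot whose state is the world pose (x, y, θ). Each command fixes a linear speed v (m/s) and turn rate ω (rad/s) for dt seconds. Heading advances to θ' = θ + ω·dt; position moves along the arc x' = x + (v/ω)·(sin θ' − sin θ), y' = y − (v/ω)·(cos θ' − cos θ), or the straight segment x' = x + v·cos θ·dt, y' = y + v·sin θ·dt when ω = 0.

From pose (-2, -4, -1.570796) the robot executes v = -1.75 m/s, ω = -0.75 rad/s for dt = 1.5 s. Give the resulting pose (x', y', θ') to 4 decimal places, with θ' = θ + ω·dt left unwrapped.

(-0.6727, -1.8947, -2.6958)

θ' = -1.5708 + -0.75·1.5 = -2.6958
R = v/ω = -1.75/-0.75 = 2.3333
x' = -2 + 2.3333·(sin -2.6958 − sin -1.5708) = -0.6727
y' = -4 − 2.3333·(cos -2.6958 − cos -1.5708) = -1.8947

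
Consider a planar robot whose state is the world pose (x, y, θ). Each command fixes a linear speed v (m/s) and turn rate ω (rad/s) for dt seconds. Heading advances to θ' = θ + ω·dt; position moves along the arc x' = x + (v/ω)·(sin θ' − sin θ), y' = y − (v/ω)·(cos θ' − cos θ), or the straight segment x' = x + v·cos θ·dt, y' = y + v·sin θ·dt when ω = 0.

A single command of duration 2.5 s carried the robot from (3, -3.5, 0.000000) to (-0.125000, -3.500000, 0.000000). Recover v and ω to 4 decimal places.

Δθ = 0.000000 − 0.000000 = 0.000000
ω = Δθ/dt = 0.000000/2.5 = 0.0000
ω = 0 → v = (Δx·cos θ + Δy·sin θ)/dt = -1.2500

v = -1.2500, ω = 0.0000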